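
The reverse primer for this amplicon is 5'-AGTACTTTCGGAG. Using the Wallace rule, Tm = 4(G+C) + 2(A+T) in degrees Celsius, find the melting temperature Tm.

38°C

Scanning the sequence gives G=4, C=2, T=4, A=3.
So N_AT = 7 and N_GC = 6.
Tm = 2(7) + 4(6) = 14 + 24 = 38°C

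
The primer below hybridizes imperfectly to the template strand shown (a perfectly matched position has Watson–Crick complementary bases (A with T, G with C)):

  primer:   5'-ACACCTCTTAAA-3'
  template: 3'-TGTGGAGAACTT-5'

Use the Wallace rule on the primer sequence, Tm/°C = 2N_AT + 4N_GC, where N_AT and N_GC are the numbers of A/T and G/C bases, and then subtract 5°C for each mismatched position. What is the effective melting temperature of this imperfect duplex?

Primer base counts: A=5, T=3, G=0, C=4 → A+T=8, G+C=4
Perfect-match Tm = 2(8) + 4(4) = 16 + 16 = 32°C
Mismatches (positions where the bases are not complementary): 1 (at position 10)
Effective Tm = 32 − 1×5 = 32 − 5 = 27°C

27°C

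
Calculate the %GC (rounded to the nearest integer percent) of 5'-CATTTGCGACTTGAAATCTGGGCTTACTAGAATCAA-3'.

39%

C=7, A=11, G=7, T=11
G+C = 7 + 7 = 14 out of 36 bases
%GC = 14/36 × 100 = 38.89% ≈ 39%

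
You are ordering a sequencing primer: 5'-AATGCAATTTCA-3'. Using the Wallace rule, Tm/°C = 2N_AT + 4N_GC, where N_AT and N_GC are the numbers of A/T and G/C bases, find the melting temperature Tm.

30°C

T=4, A=5, C=2, G=1
AT pairs contribute 9, GC pairs contribute 3.
Tm = 2(9) + 4(3) = 18 + 12 = 30°C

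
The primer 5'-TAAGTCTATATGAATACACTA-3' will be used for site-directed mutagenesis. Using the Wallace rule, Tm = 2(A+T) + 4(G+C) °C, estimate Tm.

Counting bases: C=3, T=7, G=2, A=9
So N_AT = 16 and N_GC = 5.
Tm = 4·5 + 2·16 = 20 + 32 = 52°C

52°C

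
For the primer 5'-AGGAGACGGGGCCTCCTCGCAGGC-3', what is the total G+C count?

18

Counting bases: G=10, T=2, C=8, A=4
Total G or C: 10 + 8 = 18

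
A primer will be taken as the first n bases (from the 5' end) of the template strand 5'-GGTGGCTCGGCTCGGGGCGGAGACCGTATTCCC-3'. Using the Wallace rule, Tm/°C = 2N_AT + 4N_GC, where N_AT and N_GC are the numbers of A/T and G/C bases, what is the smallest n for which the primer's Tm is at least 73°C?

n = 20

First 19 bases: GGTGGCTCGGCTCGGGGCG → Tm = 70°C (< 73°C)
First 20 bases: GGTGGCTCGGCTCGGGGCGG → Tm = 74°C (≥ 73°C)
Since every base adds ≥2°C, Tm only increases with n, so the threshold is first crossed at n = 20.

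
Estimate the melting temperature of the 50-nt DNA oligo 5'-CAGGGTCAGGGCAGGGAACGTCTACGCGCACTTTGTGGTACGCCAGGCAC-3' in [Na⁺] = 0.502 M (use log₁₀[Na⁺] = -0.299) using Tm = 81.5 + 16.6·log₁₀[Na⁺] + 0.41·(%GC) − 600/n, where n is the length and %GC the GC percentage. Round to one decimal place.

90.8°C

Length n = 50. Counting bases: A=10, T=8, C=14, G=18
G+C = 32, so %GC = 32/50 × 100 = 64%
Salt term: 16.6 × (-0.299) = -4.963
GC term: 0.41 × 64 = 26.24; length term: −600/50 = −12
Tm = 81.5 + (-4.963) + 26.24 − 12 = 90.777 → 90.8°C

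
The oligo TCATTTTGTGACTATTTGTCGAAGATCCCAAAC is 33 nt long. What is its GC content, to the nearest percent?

36%

Scanning the sequence gives T=12, G=5, A=9, C=7.
G+C = 5 + 7 = 12 out of 33 bases
%GC = 12/33 × 100 = 36.36% ≈ 36%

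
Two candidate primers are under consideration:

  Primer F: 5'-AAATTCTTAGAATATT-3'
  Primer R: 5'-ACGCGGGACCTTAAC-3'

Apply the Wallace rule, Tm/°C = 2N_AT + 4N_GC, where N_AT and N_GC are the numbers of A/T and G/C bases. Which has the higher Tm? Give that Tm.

Primer F: A+T=14, G+C=2 → Tm = 2(14)+4(2) = 36°C
Primer R: A+T=6, G+C=9 → Tm = 2(6)+4(9) = 48°C
36°C vs 48°C → primer R is higher.

Primer R, 48°C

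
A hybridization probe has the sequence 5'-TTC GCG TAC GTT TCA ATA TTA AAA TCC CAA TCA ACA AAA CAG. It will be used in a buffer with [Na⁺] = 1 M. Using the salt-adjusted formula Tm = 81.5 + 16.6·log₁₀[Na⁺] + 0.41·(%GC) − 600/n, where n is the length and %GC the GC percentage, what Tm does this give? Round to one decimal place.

80.9°C

Length n = 42. Counting bases: C=10, A=17, T=11, G=4
G+C = 14, so %GC = 14/42 × 100 = 33.333%
Salt term: 16.6 × (0) = 0
GC term: 0.41 × 33.333 = 13.667; length term: −600/42 = −14.286
Tm = 81.5 + (0) + 13.667 − 14.286 = 80.881 → 80.9°C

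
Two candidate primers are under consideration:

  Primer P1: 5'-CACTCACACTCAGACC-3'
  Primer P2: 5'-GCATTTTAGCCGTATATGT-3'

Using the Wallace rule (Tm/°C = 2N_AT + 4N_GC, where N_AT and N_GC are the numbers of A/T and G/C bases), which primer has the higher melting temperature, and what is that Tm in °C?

Primer P1: A+T=7, G+C=9 → Tm = 2(7)+4(9) = 50°C
Primer P2: A+T=12, G+C=7 → Tm = 2(12)+4(7) = 52°C
50°C vs 52°C → primer P2 is higher.

Primer P2, 52°C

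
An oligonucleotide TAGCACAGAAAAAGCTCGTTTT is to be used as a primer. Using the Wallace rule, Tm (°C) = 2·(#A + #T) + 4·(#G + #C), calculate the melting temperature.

Scanning the sequence gives T=6, G=4, A=8, C=4.
So N_AT = 14 and N_GC = 8.
Tm = 2×14 + 4×8 = 60°C

60°C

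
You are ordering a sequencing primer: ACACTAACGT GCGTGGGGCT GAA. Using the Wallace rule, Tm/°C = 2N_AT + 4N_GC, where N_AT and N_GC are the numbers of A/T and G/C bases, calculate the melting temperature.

72°C

Base counts: A=6, T=4, G=8, C=5
So N_AT = 10 and N_GC = 13.
Tm = 4·13 + 2·10 = 52 + 20 = 72°C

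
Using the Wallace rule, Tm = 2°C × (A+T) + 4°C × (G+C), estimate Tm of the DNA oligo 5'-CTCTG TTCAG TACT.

Scanning the sequence gives A=2, G=2, T=6, C=4.
AT pairs contribute 8, GC pairs contribute 6.
Tm = 4·6 + 2·8 = 24 + 16 = 40°C

40°C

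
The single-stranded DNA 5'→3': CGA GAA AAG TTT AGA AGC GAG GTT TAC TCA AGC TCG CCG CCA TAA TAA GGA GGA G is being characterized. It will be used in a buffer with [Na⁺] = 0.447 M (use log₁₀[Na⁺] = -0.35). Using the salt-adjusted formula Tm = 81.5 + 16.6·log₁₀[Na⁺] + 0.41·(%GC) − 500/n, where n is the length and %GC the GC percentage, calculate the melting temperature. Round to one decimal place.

86.0°C

Length n = 55. Scanning the sequence gives G=16, T=10, A=19, C=10.
G+C = 26, so %GC = 26/55 × 100 = 47.273%
Salt term: 16.6 × (-0.35) = -5.81
GC term: 0.41 × 47.273 = 19.382; length term: −500/55 = −9.091
Tm = 81.5 + (-5.81) + 19.382 − 9.091 = 85.981 → 86.0°C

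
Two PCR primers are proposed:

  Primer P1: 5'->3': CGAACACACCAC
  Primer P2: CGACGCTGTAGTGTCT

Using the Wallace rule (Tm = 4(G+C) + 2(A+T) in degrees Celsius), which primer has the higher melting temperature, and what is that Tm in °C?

Primer P2, 50°C

Primer P1: A+T=5, G+C=7 → Tm = 2(5)+4(7) = 38°C
Primer P2: A+T=7, G+C=9 → Tm = 2(7)+4(9) = 50°C
38°C vs 50°C → primer P2 is higher.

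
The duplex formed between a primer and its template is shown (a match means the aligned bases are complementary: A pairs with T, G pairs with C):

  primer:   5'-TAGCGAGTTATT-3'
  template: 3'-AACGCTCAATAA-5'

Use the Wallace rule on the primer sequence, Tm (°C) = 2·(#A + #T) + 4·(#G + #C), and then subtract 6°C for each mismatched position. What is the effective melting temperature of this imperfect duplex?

26°C

Primer base counts: A=3, T=5, G=3, C=1 → A+T=8, G+C=4
Perfect-match Tm = 2(8) + 4(4) = 16 + 16 = 32°C
Mismatches (positions where the bases are not complementary): 1 (at position 2)
Effective Tm = 32 − 1×6 = 32 − 6 = 26°C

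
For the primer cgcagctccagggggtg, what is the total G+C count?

Counting bases: T=2, G=8, C=5, A=2
Total G or C: 8 + 5 = 13

13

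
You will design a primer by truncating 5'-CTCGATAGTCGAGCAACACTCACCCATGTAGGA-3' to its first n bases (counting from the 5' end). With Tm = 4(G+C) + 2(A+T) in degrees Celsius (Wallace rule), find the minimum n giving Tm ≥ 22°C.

First 7 bases: CTCGATA → Tm = 20°C (< 22°C)
First 8 bases: CTCGATAG → Tm = 24°C (≥ 22°C)
Since every base adds ≥2°C, Tm only increases with n, so the threshold is first crossed at n = 8.

n = 8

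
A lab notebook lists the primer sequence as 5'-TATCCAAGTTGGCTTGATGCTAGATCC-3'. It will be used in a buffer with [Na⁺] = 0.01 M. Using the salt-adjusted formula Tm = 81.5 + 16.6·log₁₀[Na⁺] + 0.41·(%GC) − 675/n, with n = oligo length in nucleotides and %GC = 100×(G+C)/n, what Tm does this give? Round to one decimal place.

41.5°C

Length n = 27. T=9, G=6, A=6, C=6
G+C = 12, so %GC = 12/27 × 100 = 44.444%
Salt term: 16.6 × (-2) = -33.2
GC term: 0.41 × 44.444 = 18.222; length term: −675/27 = −25
Tm = 81.5 + (-33.2) + 18.222 − 25 = 41.522 → 41.5°C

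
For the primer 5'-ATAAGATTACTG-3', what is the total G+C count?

Counting bases: T=4, G=2, A=5, C=1
Total G or C: 2 + 1 = 3

3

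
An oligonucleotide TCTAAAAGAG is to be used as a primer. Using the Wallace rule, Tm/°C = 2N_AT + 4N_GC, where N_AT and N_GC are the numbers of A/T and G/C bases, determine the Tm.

Counting bases: A=5, C=1, G=2, T=2
AT pairs contribute 7, GC pairs contribute 3.
Tm = 4·3 + 2·7 = 12 + 14 = 26°C

26°C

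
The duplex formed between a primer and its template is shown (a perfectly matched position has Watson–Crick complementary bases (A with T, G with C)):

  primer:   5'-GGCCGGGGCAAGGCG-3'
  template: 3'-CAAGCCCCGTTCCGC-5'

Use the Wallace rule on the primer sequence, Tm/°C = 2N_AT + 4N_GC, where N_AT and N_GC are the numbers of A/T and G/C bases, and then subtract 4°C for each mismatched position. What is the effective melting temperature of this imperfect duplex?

48°C

Primer base counts: A=2, T=0, G=9, C=4 → A+T=2, G+C=13
Perfect-match Tm = 2(2) + 4(13) = 4 + 52 = 56°C
Mismatches (positions where the bases are not complementary): 2 (at positions 2, 3)
Effective Tm = 56 − 2×4 = 56 − 8 = 48°C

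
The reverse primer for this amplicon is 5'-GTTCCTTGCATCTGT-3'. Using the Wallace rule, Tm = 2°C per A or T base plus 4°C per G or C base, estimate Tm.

Scanning the sequence gives T=7, G=3, C=4, A=1.
So N_AT = 8 and N_GC = 7.
Tm = 4·7 + 2·8 = 28 + 16 = 44°C

44°C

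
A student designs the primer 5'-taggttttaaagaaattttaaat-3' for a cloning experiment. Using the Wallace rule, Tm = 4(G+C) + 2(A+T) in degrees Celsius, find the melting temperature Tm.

Counting bases: T=10, A=10, G=3, C=0
AT pairs contribute 20, GC pairs contribute 3.
Tm = 2×20 + 4×3 = 52°C

52°C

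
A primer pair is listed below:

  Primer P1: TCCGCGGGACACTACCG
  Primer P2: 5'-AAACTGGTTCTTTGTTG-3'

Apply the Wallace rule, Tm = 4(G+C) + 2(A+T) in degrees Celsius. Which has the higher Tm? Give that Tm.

Primer P1, 58°C

Primer P1: A+T=5, G+C=12 → Tm = 2(5)+4(12) = 58°C
Primer P2: A+T=11, G+C=6 → Tm = 2(11)+4(6) = 46°C
58°C vs 46°C → primer P1 is higher.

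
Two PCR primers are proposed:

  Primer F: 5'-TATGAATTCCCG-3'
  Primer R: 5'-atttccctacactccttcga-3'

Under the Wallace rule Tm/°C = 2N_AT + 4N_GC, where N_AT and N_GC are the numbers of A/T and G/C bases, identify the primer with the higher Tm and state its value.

Primer F: A+T=7, G+C=5 → Tm = 2(7)+4(5) = 34°C
Primer R: A+T=11, G+C=9 → Tm = 2(11)+4(9) = 58°C
34°C vs 58°C → primer R is higher.

Primer R, 58°C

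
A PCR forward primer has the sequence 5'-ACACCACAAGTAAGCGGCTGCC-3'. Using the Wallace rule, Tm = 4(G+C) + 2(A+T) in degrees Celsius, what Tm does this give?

70°C

Scanning the sequence gives A=7, G=5, T=2, C=8.
AT pairs contribute 9, GC pairs contribute 13.
Tm = 2(9) + 4(13) = 18 + 52 = 70°C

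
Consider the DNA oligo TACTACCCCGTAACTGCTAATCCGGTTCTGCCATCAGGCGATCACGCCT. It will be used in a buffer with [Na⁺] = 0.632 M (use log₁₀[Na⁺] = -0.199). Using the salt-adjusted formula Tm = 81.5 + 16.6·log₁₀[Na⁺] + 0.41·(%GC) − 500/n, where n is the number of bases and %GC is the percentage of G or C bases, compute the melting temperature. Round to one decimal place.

90.6°C

Length n = 49. Counting bases: A=10, C=18, G=9, T=12
G+C = 27, so %GC = 27/49 × 100 = 55.102%
Salt term: 16.6 × (-0.199) = -3.303
GC term: 0.41 × 55.102 = 22.592; length term: −500/49 = −10.204
Tm = 81.5 + (-3.303) + 22.592 − 10.204 = 90.585 → 90.6°C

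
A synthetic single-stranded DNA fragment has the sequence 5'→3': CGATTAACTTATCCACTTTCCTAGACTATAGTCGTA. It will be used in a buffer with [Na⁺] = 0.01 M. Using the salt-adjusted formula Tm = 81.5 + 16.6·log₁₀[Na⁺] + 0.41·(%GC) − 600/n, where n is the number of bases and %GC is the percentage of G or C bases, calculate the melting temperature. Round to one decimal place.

46.4°C

Length n = 36. T=13, C=9, G=4, A=10
G+C = 13, so %GC = 13/36 × 100 = 36.111%
Salt term: 16.6 × (-2) = -33.2
GC term: 0.41 × 36.111 = 14.806; length term: −600/36 = −16.667
Tm = 81.5 + (-33.2) + 14.806 − 16.667 = 46.439 → 46.4°C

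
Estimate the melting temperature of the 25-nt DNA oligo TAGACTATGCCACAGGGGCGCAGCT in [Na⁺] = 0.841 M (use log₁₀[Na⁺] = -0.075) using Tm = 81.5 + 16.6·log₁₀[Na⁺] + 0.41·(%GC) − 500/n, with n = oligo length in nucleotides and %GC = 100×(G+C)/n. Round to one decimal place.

Length n = 25. Base counts: C=7, A=6, T=4, G=8
G+C = 15, so %GC = 15/25 × 100 = 60%
Salt term: 16.6 × (-0.075) = -1.245
GC term: 0.41 × 60 = 24.6; length term: −500/25 = −20
Tm = 81.5 + (-1.245) + 24.6 − 20 = 84.855 → 84.9°C

84.9°C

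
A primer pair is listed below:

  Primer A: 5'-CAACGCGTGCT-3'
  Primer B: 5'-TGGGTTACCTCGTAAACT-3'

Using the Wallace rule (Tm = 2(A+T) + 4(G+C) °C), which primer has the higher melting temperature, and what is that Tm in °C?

Primer A: A+T=4, G+C=7 → Tm = 2(4)+4(7) = 36°C
Primer B: A+T=10, G+C=8 → Tm = 2(10)+4(8) = 52°C
36°C vs 52°C → primer B is higher.

Primer B, 52°C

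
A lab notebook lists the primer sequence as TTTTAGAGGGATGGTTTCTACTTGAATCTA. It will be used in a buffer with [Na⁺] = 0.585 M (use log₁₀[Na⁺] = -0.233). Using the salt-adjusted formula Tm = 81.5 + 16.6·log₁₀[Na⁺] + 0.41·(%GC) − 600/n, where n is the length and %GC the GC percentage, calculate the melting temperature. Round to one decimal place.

71.3°C

Length n = 30. Scanning the sequence gives T=13, A=7, G=7, C=3.
G+C = 10, so %GC = 10/30 × 100 = 33.333%
Salt term: 16.6 × (-0.233) = -3.868
GC term: 0.41 × 33.333 = 13.667; length term: −600/30 = −20
Tm = 81.5 + (-3.868) + 13.667 − 20 = 71.299 → 71.3°C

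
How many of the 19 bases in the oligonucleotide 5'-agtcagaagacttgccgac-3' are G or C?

Scanning the sequence gives T=3, C=5, G=5, A=6.
G+C = 5 + 5 = 10

10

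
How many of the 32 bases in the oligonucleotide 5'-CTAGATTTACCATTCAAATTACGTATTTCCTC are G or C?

Base counts: T=13, C=8, G=2, A=9
G+C = 2 + 8 = 10

10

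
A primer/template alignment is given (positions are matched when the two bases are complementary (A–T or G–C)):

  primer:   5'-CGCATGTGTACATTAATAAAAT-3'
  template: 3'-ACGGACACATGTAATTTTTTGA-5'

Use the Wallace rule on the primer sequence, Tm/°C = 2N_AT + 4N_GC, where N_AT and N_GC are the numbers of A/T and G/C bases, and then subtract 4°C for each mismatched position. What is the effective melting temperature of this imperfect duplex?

40°C

Primer base counts: A=9, T=7, G=3, C=3 → A+T=16, G+C=6
Perfect-match Tm = 2(16) + 4(6) = 32 + 24 = 56°C
Mismatches (positions where the bases are not complementary): 4 (at positions 1, 4, 17, 21)
Effective Tm = 56 − 4×4 = 56 − 16 = 40°C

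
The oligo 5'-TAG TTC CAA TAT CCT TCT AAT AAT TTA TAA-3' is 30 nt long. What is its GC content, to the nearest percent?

20%

Counting bases: C=5, G=1, T=13, A=11
G+C = 1 + 5 = 6 out of 30 bases
%GC = 6/30 × 100 = 20% ≈ 20%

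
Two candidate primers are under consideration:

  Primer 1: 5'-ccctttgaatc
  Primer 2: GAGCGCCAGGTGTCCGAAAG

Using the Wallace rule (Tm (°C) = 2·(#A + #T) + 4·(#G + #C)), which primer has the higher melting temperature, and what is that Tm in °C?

Primer 1: A+T=6, G+C=5 → Tm = 2(6)+4(5) = 32°C
Primer 2: A+T=7, G+C=13 → Tm = 2(7)+4(13) = 66°C
32°C vs 66°C → primer 2 is higher.

Primer 2, 66°C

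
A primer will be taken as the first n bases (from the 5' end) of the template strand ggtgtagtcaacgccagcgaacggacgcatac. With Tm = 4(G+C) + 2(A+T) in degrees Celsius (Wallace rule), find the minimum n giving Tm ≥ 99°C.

n = 32

First 31 bases: GGTGTAGTCAACGCCAGCGAACGGACGCATA → Tm = 98°C (< 99°C)
First 32 bases: GGTGTAGTCAACGCCAGCGAACGGACGCATAC → Tm = 102°C (≥ 99°C)
Since every base adds ≥2°C, Tm only increases with n, so the threshold is first crossed at n = 32.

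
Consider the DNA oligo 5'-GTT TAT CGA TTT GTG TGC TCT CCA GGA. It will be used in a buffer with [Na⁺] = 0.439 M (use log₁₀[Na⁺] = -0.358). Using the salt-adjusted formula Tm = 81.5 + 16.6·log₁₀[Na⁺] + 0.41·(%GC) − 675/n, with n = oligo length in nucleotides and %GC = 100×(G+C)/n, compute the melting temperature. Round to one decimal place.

68.8°C

Length n = 27. Base counts: G=7, A=4, C=5, T=11
G+C = 12, so %GC = 12/27 × 100 = 44.444%
Salt term: 16.6 × (-0.358) = -5.943
GC term: 0.41 × 44.444 = 18.222; length term: −675/27 = −25
Tm = 81.5 + (-5.943) + 18.222 − 25 = 68.779 → 68.8°C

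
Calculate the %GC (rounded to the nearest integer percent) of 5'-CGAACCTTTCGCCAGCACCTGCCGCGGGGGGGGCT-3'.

74%

T=5, C=13, G=13, A=4
G+C = 13 + 13 = 26 out of 35 bases
%GC = 26/35 × 100 = 74.29% ≈ 74%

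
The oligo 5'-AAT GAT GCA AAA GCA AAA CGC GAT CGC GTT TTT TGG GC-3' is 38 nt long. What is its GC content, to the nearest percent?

45%

Counting bases: A=12, G=10, T=9, C=7
G+C = 10 + 7 = 17 out of 38 bases
%GC = 17/38 × 100 = 44.74% ≈ 45%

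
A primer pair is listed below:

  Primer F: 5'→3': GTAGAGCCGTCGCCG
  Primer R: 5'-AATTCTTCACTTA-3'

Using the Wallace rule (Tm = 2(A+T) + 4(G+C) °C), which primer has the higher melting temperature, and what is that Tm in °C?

Primer F: A+T=4, G+C=11 → Tm = 2(4)+4(11) = 52°C
Primer R: A+T=10, G+C=3 → Tm = 2(10)+4(3) = 32°C
52°C vs 32°C → primer F is higher.

Primer F, 52°C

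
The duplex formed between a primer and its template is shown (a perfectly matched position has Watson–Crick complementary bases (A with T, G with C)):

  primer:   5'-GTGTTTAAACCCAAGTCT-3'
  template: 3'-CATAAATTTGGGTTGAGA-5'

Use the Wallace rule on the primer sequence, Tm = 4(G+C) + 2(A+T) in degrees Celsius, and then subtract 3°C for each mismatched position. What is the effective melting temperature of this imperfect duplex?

44°C

Primer base counts: A=5, T=6, G=3, C=4 → A+T=11, G+C=7
Perfect-match Tm = 2(11) + 4(7) = 22 + 28 = 50°C
Mismatches (positions where the bases are not complementary): 2 (at positions 3, 15)
Effective Tm = 50 − 2×3 = 50 − 6 = 44°C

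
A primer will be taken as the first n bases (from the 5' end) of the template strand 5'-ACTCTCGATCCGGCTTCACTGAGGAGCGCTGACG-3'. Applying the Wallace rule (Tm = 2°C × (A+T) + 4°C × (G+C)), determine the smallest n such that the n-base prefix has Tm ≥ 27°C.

First 9 bases: ACTCTCGAT → Tm = 26°C (< 27°C)
First 10 bases: ACTCTCGATC → Tm = 30°C (≥ 27°C)
Each additional base adds 2°C (A/T) or 4°C (G/C), so Tm is non-decreasing in n; n = 10 is the first length to reach 27°C.

n = 10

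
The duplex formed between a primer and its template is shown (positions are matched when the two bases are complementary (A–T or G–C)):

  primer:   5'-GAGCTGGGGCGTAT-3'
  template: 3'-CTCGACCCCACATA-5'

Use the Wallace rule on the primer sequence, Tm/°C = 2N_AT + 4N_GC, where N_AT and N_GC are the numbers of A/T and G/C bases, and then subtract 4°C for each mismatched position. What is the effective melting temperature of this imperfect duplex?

42°C

Primer base counts: A=2, T=3, G=7, C=2 → A+T=5, G+C=9
Perfect-match Tm = 2(5) + 4(9) = 10 + 36 = 46°C
Mismatches (positions where the bases are not complementary): 1 (at position 10)
Effective Tm = 46 − 1×4 = 46 − 4 = 42°C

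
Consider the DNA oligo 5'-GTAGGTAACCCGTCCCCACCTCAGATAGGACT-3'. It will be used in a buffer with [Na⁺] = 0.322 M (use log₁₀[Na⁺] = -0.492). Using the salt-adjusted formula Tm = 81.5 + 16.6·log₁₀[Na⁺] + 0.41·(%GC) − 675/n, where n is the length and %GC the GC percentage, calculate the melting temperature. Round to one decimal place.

Length n = 32. T=6, G=7, A=8, C=11
G+C = 18, so %GC = 18/32 × 100 = 56.25%
Salt term: 16.6 × (-0.492) = -8.167
GC term: 0.41 × 56.25 = 23.062; length term: −675/32 = −21.094
Tm = 81.5 + (-8.167) + 23.062 − 21.094 = 75.301 → 75.3°C

75.3°C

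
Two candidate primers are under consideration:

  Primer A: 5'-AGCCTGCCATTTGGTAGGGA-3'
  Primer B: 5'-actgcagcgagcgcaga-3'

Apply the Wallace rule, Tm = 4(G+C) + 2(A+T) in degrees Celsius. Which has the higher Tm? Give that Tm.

Primer A, 62°C

Primer A: A+T=9, G+C=11 → Tm = 2(9)+4(11) = 62°C
Primer B: A+T=6, G+C=11 → Tm = 2(6)+4(11) = 56°C
62°C vs 56°C → primer A is higher.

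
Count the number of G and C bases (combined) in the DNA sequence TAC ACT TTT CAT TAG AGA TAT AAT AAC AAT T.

Scanning the sequence gives A=13, G=2, C=4, T=12.
Total G or C: 2 + 4 = 6

6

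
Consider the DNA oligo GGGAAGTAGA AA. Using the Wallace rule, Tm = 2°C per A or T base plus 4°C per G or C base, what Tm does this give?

34°C

Base counts: G=5, T=1, A=6, C=0
AT pairs contribute 7, GC pairs contribute 5.
Tm = 2(7) + 4(5) = 14 + 20 = 34°C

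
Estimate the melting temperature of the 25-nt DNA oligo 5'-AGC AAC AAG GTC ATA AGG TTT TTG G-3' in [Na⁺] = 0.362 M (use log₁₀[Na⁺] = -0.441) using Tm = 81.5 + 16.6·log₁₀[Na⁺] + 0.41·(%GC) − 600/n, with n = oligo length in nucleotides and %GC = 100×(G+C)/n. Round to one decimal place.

Length n = 25. Base counts: A=8, C=3, G=7, T=7
G+C = 10, so %GC = 10/25 × 100 = 40%
Salt term: 16.6 × (-0.441) = -7.321
GC term: 0.41 × 40 = 16.4; length term: −600/25 = −24
Tm = 81.5 + (-7.321) + 16.4 − 24 = 66.579 → 66.6°C

66.6°C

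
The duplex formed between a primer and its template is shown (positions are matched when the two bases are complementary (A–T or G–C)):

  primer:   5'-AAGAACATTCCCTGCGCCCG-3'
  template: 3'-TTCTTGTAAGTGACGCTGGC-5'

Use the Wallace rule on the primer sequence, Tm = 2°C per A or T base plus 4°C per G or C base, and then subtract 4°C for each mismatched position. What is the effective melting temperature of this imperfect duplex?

56°C

Primer base counts: A=5, T=3, G=4, C=8 → A+T=8, G+C=12
Perfect-match Tm = 2(8) + 4(12) = 16 + 48 = 64°C
Mismatches (positions where the bases are not complementary): 2 (at positions 11, 17)
Effective Tm = 64 − 2×4 = 64 − 8 = 56°C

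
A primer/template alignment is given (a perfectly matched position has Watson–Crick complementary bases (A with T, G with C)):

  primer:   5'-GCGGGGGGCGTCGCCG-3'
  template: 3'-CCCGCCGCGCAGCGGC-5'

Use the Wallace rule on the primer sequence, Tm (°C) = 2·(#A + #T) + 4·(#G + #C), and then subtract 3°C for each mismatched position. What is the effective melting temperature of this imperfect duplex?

Primer base counts: A=0, T=1, G=10, C=5 → A+T=1, G+C=15
Perfect-match Tm = 2(1) + 4(15) = 2 + 60 = 62°C
Mismatches (positions where the bases are not complementary): 3 (at positions 2, 4, 7)
Effective Tm = 62 − 3×3 = 62 − 9 = 53°C

53°C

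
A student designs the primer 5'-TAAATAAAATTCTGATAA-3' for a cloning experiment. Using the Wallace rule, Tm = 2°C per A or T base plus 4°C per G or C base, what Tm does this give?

Scanning the sequence gives A=10, C=1, G=1, T=6.
So N_AT = 16 and N_GC = 2.
Tm = 2(16) + 4(2) = 32 + 8 = 40°C

40°C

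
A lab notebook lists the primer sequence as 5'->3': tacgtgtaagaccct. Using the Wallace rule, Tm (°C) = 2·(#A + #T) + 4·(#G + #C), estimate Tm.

G=3, A=4, T=4, C=4
So N_AT = 8 and N_GC = 7.
Tm = 2(8) + 4(7) = 16 + 28 = 44°C

44°C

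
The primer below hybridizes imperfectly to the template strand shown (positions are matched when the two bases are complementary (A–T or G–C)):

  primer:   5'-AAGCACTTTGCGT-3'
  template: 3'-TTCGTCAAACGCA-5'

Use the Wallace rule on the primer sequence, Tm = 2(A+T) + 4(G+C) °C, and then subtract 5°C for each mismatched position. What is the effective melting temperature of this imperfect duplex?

Primer base counts: A=3, T=4, G=3, C=3 → A+T=7, G+C=6
Perfect-match Tm = 2(7) + 4(6) = 14 + 24 = 38°C
Mismatches (positions where the bases are not complementary): 1 (at position 6)
Effective Tm = 38 − 1×5 = 38 − 5 = 33°C

33°C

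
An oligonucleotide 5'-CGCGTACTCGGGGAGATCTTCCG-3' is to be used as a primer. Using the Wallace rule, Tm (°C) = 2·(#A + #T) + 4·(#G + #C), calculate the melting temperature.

Counting bases: A=3, T=5, G=8, C=7
AT pairs contribute 8, GC pairs contribute 15.
Tm = 4·15 + 2·8 = 60 + 16 = 76°C

76°C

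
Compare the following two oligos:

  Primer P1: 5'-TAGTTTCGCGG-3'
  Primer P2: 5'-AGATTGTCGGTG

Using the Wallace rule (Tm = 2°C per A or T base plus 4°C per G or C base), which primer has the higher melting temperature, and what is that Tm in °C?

Primer P1: A+T=5, G+C=6 → Tm = 2(5)+4(6) = 34°C
Primer P2: A+T=6, G+C=6 → Tm = 2(6)+4(6) = 36°C
34°C vs 36°C → primer P2 is higher.

Primer P2, 36°C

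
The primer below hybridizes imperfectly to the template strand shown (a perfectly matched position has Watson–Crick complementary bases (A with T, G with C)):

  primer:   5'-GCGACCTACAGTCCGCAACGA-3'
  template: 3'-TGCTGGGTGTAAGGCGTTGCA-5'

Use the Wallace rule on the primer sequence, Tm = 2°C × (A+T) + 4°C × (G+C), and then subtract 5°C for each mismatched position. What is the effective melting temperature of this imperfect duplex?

48°C

Primer base counts: A=6, T=2, G=5, C=8 → A+T=8, G+C=13
Perfect-match Tm = 2(8) + 4(13) = 16 + 52 = 68°C
Mismatches (positions where the bases are not complementary): 4 (at positions 1, 7, 11, 21)
Effective Tm = 68 − 4×5 = 68 − 20 = 48°C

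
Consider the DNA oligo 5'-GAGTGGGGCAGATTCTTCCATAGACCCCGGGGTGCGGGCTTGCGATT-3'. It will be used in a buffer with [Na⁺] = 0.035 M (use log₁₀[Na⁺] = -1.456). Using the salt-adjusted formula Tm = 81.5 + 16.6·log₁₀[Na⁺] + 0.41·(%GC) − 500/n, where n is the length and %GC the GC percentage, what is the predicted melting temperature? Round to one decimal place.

72.0°C

Length n = 47. Counting bases: T=11, G=18, A=7, C=11
G+C = 29, so %GC = 29/47 × 100 = 61.702%
Salt term: 16.6 × (-1.456) = -24.17
GC term: 0.41 × 61.702 = 25.298; length term: −500/47 = −10.638
Tm = 81.5 + (-24.17) + 25.298 − 10.638 = 71.99 → 72.0°C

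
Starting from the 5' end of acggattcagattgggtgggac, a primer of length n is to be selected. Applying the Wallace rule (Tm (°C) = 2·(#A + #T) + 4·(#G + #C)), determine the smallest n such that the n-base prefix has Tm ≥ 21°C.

First 7 bases: ACGGATT → Tm = 20°C (< 21°C)
First 8 bases: ACGGATTC → Tm = 24°C (≥ 21°C)
Since every base adds ≥2°C, Tm only increases with n, so the threshold is first crossed at n = 8.

n = 8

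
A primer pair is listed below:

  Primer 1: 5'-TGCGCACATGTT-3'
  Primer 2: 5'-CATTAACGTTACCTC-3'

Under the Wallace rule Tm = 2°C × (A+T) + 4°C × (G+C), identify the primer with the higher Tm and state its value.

Primer 1: A+T=6, G+C=6 → Tm = 2(6)+4(6) = 36°C
Primer 2: A+T=9, G+C=6 → Tm = 2(9)+4(6) = 42°C
36°C vs 42°C → primer 2 is higher.

Primer 2, 42°C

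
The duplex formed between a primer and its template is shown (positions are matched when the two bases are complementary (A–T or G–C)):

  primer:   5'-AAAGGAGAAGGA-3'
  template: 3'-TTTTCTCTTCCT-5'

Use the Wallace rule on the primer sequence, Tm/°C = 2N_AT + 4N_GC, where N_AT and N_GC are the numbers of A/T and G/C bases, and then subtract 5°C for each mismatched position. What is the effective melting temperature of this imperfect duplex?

29°C

Primer base counts: A=7, T=0, G=5, C=0 → A+T=7, G+C=5
Perfect-match Tm = 2(7) + 4(5) = 14 + 20 = 34°C
Mismatches (positions where the bases are not complementary): 1 (at position 4)
Effective Tm = 34 − 1×5 = 34 − 5 = 29°C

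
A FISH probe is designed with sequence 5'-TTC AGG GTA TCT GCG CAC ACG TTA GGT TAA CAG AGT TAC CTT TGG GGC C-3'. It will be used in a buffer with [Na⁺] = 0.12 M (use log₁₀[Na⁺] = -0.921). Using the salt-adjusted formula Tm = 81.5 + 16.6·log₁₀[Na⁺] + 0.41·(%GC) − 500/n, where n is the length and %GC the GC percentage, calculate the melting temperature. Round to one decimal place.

76.9°C

Length n = 49. T=14, G=14, C=11, A=10
G+C = 25, so %GC = 25/49 × 100 = 51.02%
Salt term: 16.6 × (-0.921) = -15.289
GC term: 0.41 × 51.02 = 20.918; length term: −500/49 = −10.204
Tm = 81.5 + (-15.289) + 20.918 − 10.204 = 76.925 → 76.9°C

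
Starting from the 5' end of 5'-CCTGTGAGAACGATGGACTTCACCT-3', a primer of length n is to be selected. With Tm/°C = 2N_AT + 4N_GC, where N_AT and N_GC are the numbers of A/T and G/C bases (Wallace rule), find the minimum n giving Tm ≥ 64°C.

First 20 bases: CCTGTGAGAACGATGGACTT → Tm = 60°C (< 64°C)
First 21 bases: CCTGTGAGAACGATGGACTTC → Tm = 64°C (≥ 64°C)
Each additional base adds 2°C (A/T) or 4°C (G/C), so Tm is non-decreasing in n; n = 21 is the first length to reach 64°C.

n = 21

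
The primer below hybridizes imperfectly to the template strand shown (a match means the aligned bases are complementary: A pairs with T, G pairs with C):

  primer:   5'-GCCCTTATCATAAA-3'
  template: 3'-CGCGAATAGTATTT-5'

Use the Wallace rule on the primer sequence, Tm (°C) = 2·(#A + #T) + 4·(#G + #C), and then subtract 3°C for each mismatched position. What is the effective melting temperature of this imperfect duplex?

Primer base counts: A=5, T=4, G=1, C=4 → A+T=9, G+C=5
Perfect-match Tm = 2(9) + 4(5) = 18 + 20 = 38°C
Mismatches (positions where the bases are not complementary): 1 (at position 3)
Effective Tm = 38 − 1×3 = 38 − 3 = 35°C

35°C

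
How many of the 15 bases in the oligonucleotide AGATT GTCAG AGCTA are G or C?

6

Counting bases: A=5, C=2, G=4, T=4
G+C = 4 + 2 = 6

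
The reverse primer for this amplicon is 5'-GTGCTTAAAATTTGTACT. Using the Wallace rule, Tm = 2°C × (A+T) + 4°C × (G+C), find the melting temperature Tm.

46°C

Base counts: C=2, T=8, G=3, A=5
A+T = 13, G+C = 5
Tm = 4·5 + 2·13 = 20 + 26 = 46°C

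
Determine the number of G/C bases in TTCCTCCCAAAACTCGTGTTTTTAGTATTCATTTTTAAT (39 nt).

11

Base counts: A=9, T=19, C=8, G=3
Total G or C: 3 + 8 = 11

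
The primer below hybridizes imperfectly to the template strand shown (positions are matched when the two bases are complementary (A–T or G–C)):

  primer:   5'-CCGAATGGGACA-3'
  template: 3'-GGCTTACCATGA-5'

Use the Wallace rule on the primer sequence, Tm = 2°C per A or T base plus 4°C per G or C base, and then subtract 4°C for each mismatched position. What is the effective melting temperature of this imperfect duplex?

Primer base counts: A=4, T=1, G=4, C=3 → A+T=5, G+C=7
Perfect-match Tm = 2(5) + 4(7) = 10 + 28 = 38°C
Mismatches (positions where the bases are not complementary): 2 (at positions 9, 12)
Effective Tm = 38 − 2×4 = 38 − 8 = 30°C

30°C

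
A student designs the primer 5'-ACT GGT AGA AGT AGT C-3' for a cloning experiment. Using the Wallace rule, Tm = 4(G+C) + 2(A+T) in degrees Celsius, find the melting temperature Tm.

Counting bases: A=5, G=5, C=2, T=4
A+T = 9, G+C = 7
Tm = 2×9 + 4×7 = 46°C

46°C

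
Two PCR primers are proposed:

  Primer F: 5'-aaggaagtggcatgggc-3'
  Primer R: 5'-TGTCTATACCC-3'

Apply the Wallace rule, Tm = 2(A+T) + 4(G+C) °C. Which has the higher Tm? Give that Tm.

Primer F, 54°C

Primer F: A+T=7, G+C=10 → Tm = 2(7)+4(10) = 54°C
Primer R: A+T=6, G+C=5 → Tm = 2(6)+4(5) = 32°C
54°C vs 32°C → primer F is higher.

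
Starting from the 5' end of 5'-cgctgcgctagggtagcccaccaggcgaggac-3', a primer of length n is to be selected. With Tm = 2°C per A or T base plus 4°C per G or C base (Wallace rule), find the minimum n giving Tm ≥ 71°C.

First 20 bases: CGCTGCGCTAGGGTAGCCCA → Tm = 68°C (< 71°C)
First 21 bases: CGCTGCGCTAGGGTAGCCCAC → Tm = 72°C (≥ 71°C)
Since every base adds ≥2°C, Tm only increases with n, so the threshold is first crossed at n = 21.

n = 21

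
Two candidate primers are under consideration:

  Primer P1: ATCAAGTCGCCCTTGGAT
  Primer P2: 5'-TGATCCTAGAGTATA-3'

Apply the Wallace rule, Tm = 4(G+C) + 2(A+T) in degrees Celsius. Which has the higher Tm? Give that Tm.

Primer P1, 54°C

Primer P1: A+T=9, G+C=9 → Tm = 2(9)+4(9) = 54°C
Primer P2: A+T=10, G+C=5 → Tm = 2(10)+4(5) = 40°C
54°C vs 40°C → primer P1 is higher.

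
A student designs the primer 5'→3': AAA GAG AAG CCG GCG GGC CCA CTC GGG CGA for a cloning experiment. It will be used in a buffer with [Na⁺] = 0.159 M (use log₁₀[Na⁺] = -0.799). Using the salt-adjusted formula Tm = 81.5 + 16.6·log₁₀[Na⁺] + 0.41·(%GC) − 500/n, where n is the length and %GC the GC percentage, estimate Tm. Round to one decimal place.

80.3°C

Length n = 30. Scanning the sequence gives T=1, G=12, A=8, C=9.
G+C = 21, so %GC = 21/30 × 100 = 70%
Salt term: 16.6 × (-0.799) = -13.263
GC term: 0.41 × 70 = 28.7; length term: −500/30 = −16.667
Tm = 81.5 + (-13.263) + 28.7 − 16.667 = 80.27 → 80.3°C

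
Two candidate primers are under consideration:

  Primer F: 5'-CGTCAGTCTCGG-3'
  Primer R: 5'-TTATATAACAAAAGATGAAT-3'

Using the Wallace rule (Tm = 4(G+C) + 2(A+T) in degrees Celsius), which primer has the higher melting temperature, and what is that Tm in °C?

Primer R, 46°C

Primer F: A+T=4, G+C=8 → Tm = 2(4)+4(8) = 40°C
Primer R: A+T=17, G+C=3 → Tm = 2(17)+4(3) = 46°C
40°C vs 46°C → primer R is higher.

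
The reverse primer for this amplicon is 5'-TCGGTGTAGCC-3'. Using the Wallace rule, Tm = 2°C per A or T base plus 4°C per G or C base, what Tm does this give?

36°C

A=1, T=3, G=4, C=3
So N_AT = 4 and N_GC = 7.
Tm = 2×4 + 4×7 = 36°C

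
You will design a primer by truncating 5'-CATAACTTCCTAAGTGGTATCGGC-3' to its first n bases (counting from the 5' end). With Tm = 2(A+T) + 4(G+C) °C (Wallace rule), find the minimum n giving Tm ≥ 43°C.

First 15 bases: CATAACTTCCTAAGT → Tm = 40°C (< 43°C)
First 16 bases: CATAACTTCCTAAGTG → Tm = 44°C (≥ 43°C)
Since every base adds ≥2°C, Tm only increases with n, so the threshold is first crossed at n = 16.

n = 16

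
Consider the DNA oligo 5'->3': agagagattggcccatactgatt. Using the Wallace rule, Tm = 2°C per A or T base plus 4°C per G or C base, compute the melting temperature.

Counting bases: G=6, C=4, A=7, T=6
AT pairs contribute 13, GC pairs contribute 10.
Tm = 2(13) + 4(10) = 26 + 40 = 66°C

66°C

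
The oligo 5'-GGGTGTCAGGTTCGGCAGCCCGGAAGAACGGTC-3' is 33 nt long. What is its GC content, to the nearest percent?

Base counts: G=14, A=6, T=5, C=8
G+C = 14 + 8 = 22 out of 33 bases
%GC = 22/33 × 100 = 66.67% ≈ 67%

67%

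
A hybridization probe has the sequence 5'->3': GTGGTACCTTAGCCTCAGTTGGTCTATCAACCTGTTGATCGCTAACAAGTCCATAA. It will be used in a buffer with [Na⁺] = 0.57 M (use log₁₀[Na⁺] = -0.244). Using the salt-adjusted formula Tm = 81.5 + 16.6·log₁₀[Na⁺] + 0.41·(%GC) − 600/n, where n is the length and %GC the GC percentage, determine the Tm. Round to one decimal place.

Length n = 56. Base counts: G=11, C=14, T=17, A=14
G+C = 25, so %GC = 25/56 × 100 = 44.643%
Salt term: 16.6 × (-0.244) = -4.05
GC term: 0.41 × 44.643 = 18.304; length term: −600/56 = −10.714
Tm = 81.5 + (-4.05) + 18.304 − 10.714 = 85.04 → 85.0°C

85.0°C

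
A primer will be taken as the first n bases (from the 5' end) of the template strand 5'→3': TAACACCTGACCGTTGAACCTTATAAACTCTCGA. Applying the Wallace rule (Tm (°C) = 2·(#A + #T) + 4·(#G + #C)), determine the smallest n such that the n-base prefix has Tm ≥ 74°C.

n = 27

First 26 bases: TAACACCTGACCGTTGAACCTTATAA → Tm = 72°C (< 74°C)
First 27 bases: TAACACCTGACCGTTGAACCTTATAAA → Tm = 74°C (≥ 74°C)
Since every base adds ≥2°C, Tm only increases with n, so the threshold is first crossed at n = 27.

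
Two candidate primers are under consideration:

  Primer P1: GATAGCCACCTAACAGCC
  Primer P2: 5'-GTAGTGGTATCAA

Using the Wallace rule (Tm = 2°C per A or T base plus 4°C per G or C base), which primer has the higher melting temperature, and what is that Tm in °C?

Primer P1: A+T=8, G+C=10 → Tm = 2(8)+4(10) = 56°C
Primer P2: A+T=8, G+C=5 → Tm = 2(8)+4(5) = 36°C
56°C vs 36°C → primer P1 is higher.

Primer P1, 56°C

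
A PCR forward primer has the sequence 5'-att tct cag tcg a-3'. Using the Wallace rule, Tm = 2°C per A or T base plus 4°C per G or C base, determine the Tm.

36°C

Base counts: G=2, A=3, T=5, C=3
So N_AT = 8 and N_GC = 5.
Tm = 4·5 + 2·8 = 20 + 16 = 36°C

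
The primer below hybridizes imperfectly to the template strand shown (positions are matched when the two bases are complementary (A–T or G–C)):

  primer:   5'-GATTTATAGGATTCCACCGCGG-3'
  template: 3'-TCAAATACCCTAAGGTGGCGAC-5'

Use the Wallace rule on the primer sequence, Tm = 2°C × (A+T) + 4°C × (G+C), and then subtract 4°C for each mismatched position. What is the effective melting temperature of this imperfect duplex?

50°C

Primer base counts: A=5, T=6, G=6, C=5 → A+T=11, G+C=11
Perfect-match Tm = 2(11) + 4(11) = 22 + 44 = 66°C
Mismatches (positions where the bases are not complementary): 4 (at positions 1, 2, 8, 21)
Effective Tm = 66 − 4×4 = 66 − 16 = 50°C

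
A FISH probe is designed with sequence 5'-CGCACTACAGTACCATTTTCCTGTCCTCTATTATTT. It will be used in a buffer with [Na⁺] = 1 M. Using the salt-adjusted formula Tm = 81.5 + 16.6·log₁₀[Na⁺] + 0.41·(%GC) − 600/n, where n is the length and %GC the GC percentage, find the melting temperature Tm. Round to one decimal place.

Length n = 36. Base counts: T=15, G=3, C=11, A=7
G+C = 14, so %GC = 14/36 × 100 = 38.889%
Salt term: 16.6 × (0) = 0
GC term: 0.41 × 38.889 = 15.944; length term: −600/36 = −16.667
Tm = 81.5 + (0) + 15.944 − 16.667 = 80.777 → 80.8°C

80.8°C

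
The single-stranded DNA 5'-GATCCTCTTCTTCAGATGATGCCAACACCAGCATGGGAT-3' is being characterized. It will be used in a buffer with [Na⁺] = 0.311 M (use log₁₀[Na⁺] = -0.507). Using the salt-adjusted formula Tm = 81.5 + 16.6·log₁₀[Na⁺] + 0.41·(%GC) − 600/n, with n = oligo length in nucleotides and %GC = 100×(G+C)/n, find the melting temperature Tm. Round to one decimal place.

77.7°C

Length n = 39. Scanning the sequence gives C=11, A=10, G=8, T=10.
G+C = 19, so %GC = 19/39 × 100 = 48.718%
Salt term: 16.6 × (-0.507) = -8.416
GC term: 0.41 × 48.718 = 19.974; length term: −600/39 = −15.385
Tm = 81.5 + (-8.416) + 19.974 − 15.385 = 77.673 → 77.7°C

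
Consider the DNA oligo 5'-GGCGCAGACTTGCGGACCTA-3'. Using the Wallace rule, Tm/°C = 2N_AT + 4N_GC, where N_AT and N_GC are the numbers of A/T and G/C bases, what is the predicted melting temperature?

66°C

Counting bases: A=4, C=6, T=3, G=7
So N_AT = 7 and N_GC = 13.
Tm = 4·13 + 2·7 = 52 + 14 = 66°C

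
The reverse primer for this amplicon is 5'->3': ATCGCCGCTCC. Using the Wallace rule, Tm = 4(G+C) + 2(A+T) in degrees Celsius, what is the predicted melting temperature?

38°C

Counting bases: T=2, A=1, C=6, G=2
AT pairs contribute 3, GC pairs contribute 8.
Tm = 4·8 + 2·3 = 32 + 6 = 38°C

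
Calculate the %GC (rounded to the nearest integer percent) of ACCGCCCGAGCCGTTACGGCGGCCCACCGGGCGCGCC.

Counting bases: A=4, T=2, G=13, C=18
G+C = 13 + 18 = 31 out of 37 bases
%GC = 31/37 × 100 = 83.78% ≈ 84%

84%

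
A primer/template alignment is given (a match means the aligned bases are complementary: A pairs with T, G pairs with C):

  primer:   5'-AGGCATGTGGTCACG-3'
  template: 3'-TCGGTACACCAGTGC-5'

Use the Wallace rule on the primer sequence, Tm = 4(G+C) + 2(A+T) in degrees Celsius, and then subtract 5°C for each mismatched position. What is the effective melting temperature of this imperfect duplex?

43°C

Primer base counts: A=3, T=3, G=6, C=3 → A+T=6, G+C=9
Perfect-match Tm = 2(6) + 4(9) = 12 + 36 = 48°C
Mismatches (positions where the bases are not complementary): 1 (at position 3)
Effective Tm = 48 − 1×5 = 48 − 5 = 43°C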